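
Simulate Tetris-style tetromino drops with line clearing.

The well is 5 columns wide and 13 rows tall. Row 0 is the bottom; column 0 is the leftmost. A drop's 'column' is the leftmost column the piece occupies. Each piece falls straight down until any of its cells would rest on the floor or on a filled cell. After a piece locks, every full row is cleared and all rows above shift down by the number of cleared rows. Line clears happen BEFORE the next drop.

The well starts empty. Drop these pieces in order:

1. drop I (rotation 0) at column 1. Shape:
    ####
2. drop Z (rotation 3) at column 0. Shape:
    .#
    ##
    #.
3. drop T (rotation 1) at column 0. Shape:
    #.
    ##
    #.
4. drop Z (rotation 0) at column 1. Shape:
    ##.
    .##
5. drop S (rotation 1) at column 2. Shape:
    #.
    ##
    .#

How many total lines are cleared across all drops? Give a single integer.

Drop 1: I rot0 at col 1 lands with bottom-row=0; cleared 0 line(s) (total 0); column heights now [0 1 1 1 1], max=1
Drop 2: Z rot3 at col 0 lands with bottom-row=0; cleared 1 line(s) (total 1); column heights now [1 2 0 0 0], max=2
Drop 3: T rot1 at col 0 lands with bottom-row=1; cleared 0 line(s) (total 1); column heights now [4 3 0 0 0], max=4
Drop 4: Z rot0 at col 1 lands with bottom-row=2; cleared 0 line(s) (total 1); column heights now [4 4 4 3 0], max=4
Drop 5: S rot1 at col 2 lands with bottom-row=3; cleared 0 line(s) (total 1); column heights now [4 4 6 5 0], max=6

Answer: 1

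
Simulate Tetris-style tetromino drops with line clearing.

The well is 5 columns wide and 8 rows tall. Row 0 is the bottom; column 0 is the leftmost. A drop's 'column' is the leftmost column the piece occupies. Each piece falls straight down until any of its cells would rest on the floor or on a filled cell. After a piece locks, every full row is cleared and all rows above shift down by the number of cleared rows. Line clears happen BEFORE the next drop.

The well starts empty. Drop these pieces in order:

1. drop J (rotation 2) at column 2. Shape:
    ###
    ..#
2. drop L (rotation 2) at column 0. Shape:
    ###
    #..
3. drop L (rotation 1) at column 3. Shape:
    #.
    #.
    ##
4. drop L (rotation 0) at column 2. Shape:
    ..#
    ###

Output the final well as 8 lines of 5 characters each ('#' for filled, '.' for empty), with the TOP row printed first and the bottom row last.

Answer: .....
.....
....#
..###
...#.
...#.
#.###
....#

Derivation:
Drop 1: J rot2 at col 2 lands with bottom-row=0; cleared 0 line(s) (total 0); column heights now [0 0 2 2 2], max=2
Drop 2: L rot2 at col 0 lands with bottom-row=1; cleared 0 line(s) (total 0); column heights now [3 3 3 2 2], max=3
Drop 3: L rot1 at col 3 lands with bottom-row=2; cleared 1 line(s) (total 1); column heights now [2 0 2 4 2], max=4
Drop 4: L rot0 at col 2 lands with bottom-row=4; cleared 0 line(s) (total 1); column heights now [2 0 5 5 6], max=6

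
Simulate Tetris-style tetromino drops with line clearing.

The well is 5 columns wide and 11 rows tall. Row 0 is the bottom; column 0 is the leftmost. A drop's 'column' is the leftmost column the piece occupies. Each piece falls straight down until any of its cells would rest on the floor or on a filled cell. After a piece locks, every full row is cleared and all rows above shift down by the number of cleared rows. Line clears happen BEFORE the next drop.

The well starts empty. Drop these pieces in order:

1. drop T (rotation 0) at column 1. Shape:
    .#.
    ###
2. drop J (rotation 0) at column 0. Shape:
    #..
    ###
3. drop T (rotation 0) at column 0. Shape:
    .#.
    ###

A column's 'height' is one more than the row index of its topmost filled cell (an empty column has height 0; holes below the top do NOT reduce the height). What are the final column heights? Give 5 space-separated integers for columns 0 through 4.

Answer: 5 6 5 1 0

Derivation:
Drop 1: T rot0 at col 1 lands with bottom-row=0; cleared 0 line(s) (total 0); column heights now [0 1 2 1 0], max=2
Drop 2: J rot0 at col 0 lands with bottom-row=2; cleared 0 line(s) (total 0); column heights now [4 3 3 1 0], max=4
Drop 3: T rot0 at col 0 lands with bottom-row=4; cleared 0 line(s) (total 0); column heights now [5 6 5 1 0], max=6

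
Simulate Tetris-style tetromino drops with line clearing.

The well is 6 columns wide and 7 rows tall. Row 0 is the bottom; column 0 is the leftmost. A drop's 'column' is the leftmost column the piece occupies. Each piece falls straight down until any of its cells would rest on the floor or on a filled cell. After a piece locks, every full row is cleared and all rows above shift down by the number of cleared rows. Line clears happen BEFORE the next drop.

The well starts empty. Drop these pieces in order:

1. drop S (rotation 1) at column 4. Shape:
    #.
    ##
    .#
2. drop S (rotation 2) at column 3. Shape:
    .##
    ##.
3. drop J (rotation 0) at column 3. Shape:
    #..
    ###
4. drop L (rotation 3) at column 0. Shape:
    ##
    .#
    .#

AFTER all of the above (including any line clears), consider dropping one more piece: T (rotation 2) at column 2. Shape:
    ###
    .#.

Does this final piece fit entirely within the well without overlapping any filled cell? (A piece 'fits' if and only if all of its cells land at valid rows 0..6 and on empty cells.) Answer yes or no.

Answer: no

Derivation:
Drop 1: S rot1 at col 4 lands with bottom-row=0; cleared 0 line(s) (total 0); column heights now [0 0 0 0 3 2], max=3
Drop 2: S rot2 at col 3 lands with bottom-row=3; cleared 0 line(s) (total 0); column heights now [0 0 0 4 5 5], max=5
Drop 3: J rot0 at col 3 lands with bottom-row=5; cleared 0 line(s) (total 0); column heights now [0 0 0 7 6 6], max=7
Drop 4: L rot3 at col 0 lands with bottom-row=0; cleared 0 line(s) (total 0); column heights now [3 3 0 7 6 6], max=7
Test piece T rot2 at col 2 (width 3): heights before test = [3 3 0 7 6 6]; fits = False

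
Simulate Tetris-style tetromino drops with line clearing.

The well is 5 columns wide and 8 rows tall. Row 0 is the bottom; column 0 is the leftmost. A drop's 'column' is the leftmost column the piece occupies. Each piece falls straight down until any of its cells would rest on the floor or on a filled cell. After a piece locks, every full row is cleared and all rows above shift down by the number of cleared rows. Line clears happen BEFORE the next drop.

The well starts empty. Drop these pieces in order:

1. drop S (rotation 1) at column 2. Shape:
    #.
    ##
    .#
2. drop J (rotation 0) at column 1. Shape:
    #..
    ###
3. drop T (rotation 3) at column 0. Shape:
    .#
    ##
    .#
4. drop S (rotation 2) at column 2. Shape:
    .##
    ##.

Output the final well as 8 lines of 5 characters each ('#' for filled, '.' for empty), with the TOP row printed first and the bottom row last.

Drop 1: S rot1 at col 2 lands with bottom-row=0; cleared 0 line(s) (total 0); column heights now [0 0 3 2 0], max=3
Drop 2: J rot0 at col 1 lands with bottom-row=3; cleared 0 line(s) (total 0); column heights now [0 5 4 4 0], max=5
Drop 3: T rot3 at col 0 lands with bottom-row=5; cleared 0 line(s) (total 0); column heights now [7 8 4 4 0], max=8
Drop 4: S rot2 at col 2 lands with bottom-row=4; cleared 0 line(s) (total 0); column heights now [7 8 5 6 6], max=8

Answer: .#...
##...
.#.##
.###.
.###.
..#..
..##.
...#.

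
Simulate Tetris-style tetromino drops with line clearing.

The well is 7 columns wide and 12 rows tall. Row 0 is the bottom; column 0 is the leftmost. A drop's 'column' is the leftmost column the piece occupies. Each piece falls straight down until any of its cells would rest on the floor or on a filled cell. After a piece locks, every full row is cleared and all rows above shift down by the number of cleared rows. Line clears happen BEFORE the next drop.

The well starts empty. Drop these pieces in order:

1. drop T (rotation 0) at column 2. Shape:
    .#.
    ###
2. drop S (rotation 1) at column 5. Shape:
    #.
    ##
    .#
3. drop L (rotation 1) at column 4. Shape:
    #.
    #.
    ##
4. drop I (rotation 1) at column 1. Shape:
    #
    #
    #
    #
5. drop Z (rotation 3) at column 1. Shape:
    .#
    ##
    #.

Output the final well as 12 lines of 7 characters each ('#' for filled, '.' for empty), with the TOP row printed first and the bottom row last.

Drop 1: T rot0 at col 2 lands with bottom-row=0; cleared 0 line(s) (total 0); column heights now [0 0 1 2 1 0 0], max=2
Drop 2: S rot1 at col 5 lands with bottom-row=0; cleared 0 line(s) (total 0); column heights now [0 0 1 2 1 3 2], max=3
Drop 3: L rot1 at col 4 lands with bottom-row=3; cleared 0 line(s) (total 0); column heights now [0 0 1 2 6 4 2], max=6
Drop 4: I rot1 at col 1 lands with bottom-row=0; cleared 0 line(s) (total 0); column heights now [0 4 1 2 6 4 2], max=6
Drop 5: Z rot3 at col 1 lands with bottom-row=4; cleared 0 line(s) (total 0); column heights now [0 6 7 2 6 4 2], max=7

Answer: .......
.......
.......
.......
.......
..#....
.##.#..
.#..#..
.#..##.
.#...#.
.#.#.##
.####.#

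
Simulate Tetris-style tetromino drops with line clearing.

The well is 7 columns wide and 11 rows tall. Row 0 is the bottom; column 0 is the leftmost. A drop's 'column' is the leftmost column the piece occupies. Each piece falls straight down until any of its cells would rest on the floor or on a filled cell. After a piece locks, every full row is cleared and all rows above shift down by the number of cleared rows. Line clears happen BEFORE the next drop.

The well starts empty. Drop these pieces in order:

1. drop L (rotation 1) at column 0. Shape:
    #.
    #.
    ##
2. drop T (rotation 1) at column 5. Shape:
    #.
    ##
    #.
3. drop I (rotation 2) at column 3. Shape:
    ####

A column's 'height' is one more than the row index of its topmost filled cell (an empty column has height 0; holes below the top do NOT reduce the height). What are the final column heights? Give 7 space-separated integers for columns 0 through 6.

Answer: 3 1 0 4 4 4 4

Derivation:
Drop 1: L rot1 at col 0 lands with bottom-row=0; cleared 0 line(s) (total 0); column heights now [3 1 0 0 0 0 0], max=3
Drop 2: T rot1 at col 5 lands with bottom-row=0; cleared 0 line(s) (total 0); column heights now [3 1 0 0 0 3 2], max=3
Drop 3: I rot2 at col 3 lands with bottom-row=3; cleared 0 line(s) (total 0); column heights now [3 1 0 4 4 4 4], max=4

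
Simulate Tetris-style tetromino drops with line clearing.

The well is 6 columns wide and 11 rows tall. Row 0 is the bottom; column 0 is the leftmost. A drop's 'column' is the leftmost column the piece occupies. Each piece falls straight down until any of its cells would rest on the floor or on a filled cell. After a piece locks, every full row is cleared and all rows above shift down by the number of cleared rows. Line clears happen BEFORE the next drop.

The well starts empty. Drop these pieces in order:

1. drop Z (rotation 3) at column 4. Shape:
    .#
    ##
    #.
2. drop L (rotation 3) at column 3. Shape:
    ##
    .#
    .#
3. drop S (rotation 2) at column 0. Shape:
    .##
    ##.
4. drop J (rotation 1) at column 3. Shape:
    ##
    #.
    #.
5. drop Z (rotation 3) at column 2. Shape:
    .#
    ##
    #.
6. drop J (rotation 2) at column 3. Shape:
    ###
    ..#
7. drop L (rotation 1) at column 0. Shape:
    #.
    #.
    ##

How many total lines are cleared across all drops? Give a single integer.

Answer: 0

Derivation:
Drop 1: Z rot3 at col 4 lands with bottom-row=0; cleared 0 line(s) (total 0); column heights now [0 0 0 0 2 3], max=3
Drop 2: L rot3 at col 3 lands with bottom-row=2; cleared 0 line(s) (total 0); column heights now [0 0 0 5 5 3], max=5
Drop 3: S rot2 at col 0 lands with bottom-row=0; cleared 0 line(s) (total 0); column heights now [1 2 2 5 5 3], max=5
Drop 4: J rot1 at col 3 lands with bottom-row=5; cleared 0 line(s) (total 0); column heights now [1 2 2 8 8 3], max=8
Drop 5: Z rot3 at col 2 lands with bottom-row=7; cleared 0 line(s) (total 0); column heights now [1 2 9 10 8 3], max=10
Drop 6: J rot2 at col 3 lands with bottom-row=9; cleared 0 line(s) (total 0); column heights now [1 2 9 11 11 11], max=11
Drop 7: L rot1 at col 0 lands with bottom-row=2; cleared 0 line(s) (total 0); column heights now [5 3 9 11 11 11], max=11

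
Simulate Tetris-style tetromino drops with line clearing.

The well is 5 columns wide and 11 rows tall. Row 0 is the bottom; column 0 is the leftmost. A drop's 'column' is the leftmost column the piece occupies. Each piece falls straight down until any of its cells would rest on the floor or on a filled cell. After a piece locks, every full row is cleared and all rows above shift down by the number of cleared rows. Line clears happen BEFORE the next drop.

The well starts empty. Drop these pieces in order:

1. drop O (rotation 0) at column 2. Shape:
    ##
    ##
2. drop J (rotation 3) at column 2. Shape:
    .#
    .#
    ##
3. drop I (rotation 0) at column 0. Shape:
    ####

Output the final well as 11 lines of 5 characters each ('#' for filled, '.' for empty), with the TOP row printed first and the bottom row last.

Answer: .....
.....
.....
.....
.....
####.
...#.
...#.
..##.
..##.
..##.

Derivation:
Drop 1: O rot0 at col 2 lands with bottom-row=0; cleared 0 line(s) (total 0); column heights now [0 0 2 2 0], max=2
Drop 2: J rot3 at col 2 lands with bottom-row=2; cleared 0 line(s) (total 0); column heights now [0 0 3 5 0], max=5
Drop 3: I rot0 at col 0 lands with bottom-row=5; cleared 0 line(s) (total 0); column heights now [6 6 6 6 0], max=6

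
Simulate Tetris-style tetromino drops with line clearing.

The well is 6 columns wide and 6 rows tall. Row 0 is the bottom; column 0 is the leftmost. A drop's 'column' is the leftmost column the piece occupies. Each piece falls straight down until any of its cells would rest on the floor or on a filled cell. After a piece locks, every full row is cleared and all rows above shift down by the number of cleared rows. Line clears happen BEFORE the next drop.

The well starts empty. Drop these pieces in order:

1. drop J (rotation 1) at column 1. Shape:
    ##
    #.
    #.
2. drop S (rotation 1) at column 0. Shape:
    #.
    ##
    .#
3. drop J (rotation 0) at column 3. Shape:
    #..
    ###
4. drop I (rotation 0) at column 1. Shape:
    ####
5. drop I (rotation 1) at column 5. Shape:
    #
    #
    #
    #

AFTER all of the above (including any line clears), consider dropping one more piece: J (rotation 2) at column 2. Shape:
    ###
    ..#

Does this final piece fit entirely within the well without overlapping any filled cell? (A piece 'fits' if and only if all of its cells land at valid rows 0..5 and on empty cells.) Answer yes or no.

Answer: no

Derivation:
Drop 1: J rot1 at col 1 lands with bottom-row=0; cleared 0 line(s) (total 0); column heights now [0 3 3 0 0 0], max=3
Drop 2: S rot1 at col 0 lands with bottom-row=3; cleared 0 line(s) (total 0); column heights now [6 5 3 0 0 0], max=6
Drop 3: J rot0 at col 3 lands with bottom-row=0; cleared 0 line(s) (total 0); column heights now [6 5 3 2 1 1], max=6
Drop 4: I rot0 at col 1 lands with bottom-row=5; cleared 0 line(s) (total 0); column heights now [6 6 6 6 6 1], max=6
Drop 5: I rot1 at col 5 lands with bottom-row=1; cleared 0 line(s) (total 0); column heights now [6 6 6 6 6 5], max=6
Test piece J rot2 at col 2 (width 3): heights before test = [6 6 6 6 6 5]; fits = False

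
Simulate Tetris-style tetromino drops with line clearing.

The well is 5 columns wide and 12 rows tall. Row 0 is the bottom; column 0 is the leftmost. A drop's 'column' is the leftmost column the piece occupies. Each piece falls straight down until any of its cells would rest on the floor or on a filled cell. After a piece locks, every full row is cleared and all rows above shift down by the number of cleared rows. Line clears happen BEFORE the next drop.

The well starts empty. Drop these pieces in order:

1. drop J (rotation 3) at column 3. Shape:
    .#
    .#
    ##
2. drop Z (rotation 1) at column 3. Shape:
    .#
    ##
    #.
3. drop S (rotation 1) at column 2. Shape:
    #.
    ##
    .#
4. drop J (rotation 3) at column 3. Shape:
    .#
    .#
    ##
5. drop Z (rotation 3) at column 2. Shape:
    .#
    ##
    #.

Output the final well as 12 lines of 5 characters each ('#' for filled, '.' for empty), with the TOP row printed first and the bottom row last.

Answer: .....
.....
...#.
..###
..#.#
..###
..##.
...##
...##
...##
....#
...##

Derivation:
Drop 1: J rot3 at col 3 lands with bottom-row=0; cleared 0 line(s) (total 0); column heights now [0 0 0 1 3], max=3
Drop 2: Z rot1 at col 3 lands with bottom-row=2; cleared 0 line(s) (total 0); column heights now [0 0 0 4 5], max=5
Drop 3: S rot1 at col 2 lands with bottom-row=4; cleared 0 line(s) (total 0); column heights now [0 0 7 6 5], max=7
Drop 4: J rot3 at col 3 lands with bottom-row=6; cleared 0 line(s) (total 0); column heights now [0 0 7 7 9], max=9
Drop 5: Z rot3 at col 2 lands with bottom-row=7; cleared 0 line(s) (total 0); column heights now [0 0 9 10 9], max=10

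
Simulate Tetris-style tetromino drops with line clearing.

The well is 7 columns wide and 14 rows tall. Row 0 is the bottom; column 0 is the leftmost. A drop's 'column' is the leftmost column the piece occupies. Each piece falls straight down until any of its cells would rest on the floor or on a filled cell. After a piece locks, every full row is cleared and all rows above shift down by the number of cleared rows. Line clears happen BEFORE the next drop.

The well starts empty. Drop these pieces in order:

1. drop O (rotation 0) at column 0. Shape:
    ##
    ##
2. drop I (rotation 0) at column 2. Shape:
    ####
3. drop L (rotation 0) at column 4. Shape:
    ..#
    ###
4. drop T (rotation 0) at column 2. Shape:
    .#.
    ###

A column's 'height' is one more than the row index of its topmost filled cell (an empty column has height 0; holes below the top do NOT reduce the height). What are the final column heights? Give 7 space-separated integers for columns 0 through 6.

Answer: 2 2 3 4 3 2 3

Derivation:
Drop 1: O rot0 at col 0 lands with bottom-row=0; cleared 0 line(s) (total 0); column heights now [2 2 0 0 0 0 0], max=2
Drop 2: I rot0 at col 2 lands with bottom-row=0; cleared 0 line(s) (total 0); column heights now [2 2 1 1 1 1 0], max=2
Drop 3: L rot0 at col 4 lands with bottom-row=1; cleared 0 line(s) (total 0); column heights now [2 2 1 1 2 2 3], max=3
Drop 4: T rot0 at col 2 lands with bottom-row=2; cleared 0 line(s) (total 0); column heights now [2 2 3 4 3 2 3], max=4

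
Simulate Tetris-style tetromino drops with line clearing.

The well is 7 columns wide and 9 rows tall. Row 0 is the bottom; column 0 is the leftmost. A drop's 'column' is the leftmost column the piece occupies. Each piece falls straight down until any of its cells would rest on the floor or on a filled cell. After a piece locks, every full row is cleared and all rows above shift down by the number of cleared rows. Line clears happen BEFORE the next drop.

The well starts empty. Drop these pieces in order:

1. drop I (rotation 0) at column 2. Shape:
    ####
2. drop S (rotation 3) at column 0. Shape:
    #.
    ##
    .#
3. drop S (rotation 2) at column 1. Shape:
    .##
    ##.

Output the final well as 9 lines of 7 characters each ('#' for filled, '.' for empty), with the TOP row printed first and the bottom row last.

Drop 1: I rot0 at col 2 lands with bottom-row=0; cleared 0 line(s) (total 0); column heights now [0 0 1 1 1 1 0], max=1
Drop 2: S rot3 at col 0 lands with bottom-row=0; cleared 0 line(s) (total 0); column heights now [3 2 1 1 1 1 0], max=3
Drop 3: S rot2 at col 1 lands with bottom-row=2; cleared 0 line(s) (total 0); column heights now [3 3 4 4 1 1 0], max=4

Answer: .......
.......
.......
.......
.......
..##...
###....
##.....
.#####.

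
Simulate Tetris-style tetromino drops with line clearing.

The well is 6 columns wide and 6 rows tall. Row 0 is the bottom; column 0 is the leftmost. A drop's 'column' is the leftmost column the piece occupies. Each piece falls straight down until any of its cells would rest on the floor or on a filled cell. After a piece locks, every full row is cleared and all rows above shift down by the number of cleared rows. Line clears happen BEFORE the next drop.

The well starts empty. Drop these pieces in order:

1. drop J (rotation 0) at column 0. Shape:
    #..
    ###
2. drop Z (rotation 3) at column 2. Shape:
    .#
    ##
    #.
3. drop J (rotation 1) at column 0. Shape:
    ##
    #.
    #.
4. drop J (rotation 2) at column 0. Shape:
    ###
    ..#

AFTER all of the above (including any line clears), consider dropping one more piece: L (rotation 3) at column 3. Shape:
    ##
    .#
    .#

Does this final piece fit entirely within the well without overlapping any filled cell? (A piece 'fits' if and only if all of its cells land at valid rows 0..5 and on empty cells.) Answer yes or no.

Drop 1: J rot0 at col 0 lands with bottom-row=0; cleared 0 line(s) (total 0); column heights now [2 1 1 0 0 0], max=2
Drop 2: Z rot3 at col 2 lands with bottom-row=1; cleared 0 line(s) (total 0); column heights now [2 1 3 4 0 0], max=4
Drop 3: J rot1 at col 0 lands with bottom-row=2; cleared 0 line(s) (total 0); column heights now [5 5 3 4 0 0], max=5
Drop 4: J rot2 at col 0 lands with bottom-row=4; cleared 0 line(s) (total 0); column heights now [6 6 6 4 0 0], max=6
Test piece L rot3 at col 3 (width 2): heights before test = [6 6 6 4 0 0]; fits = True

Answer: yes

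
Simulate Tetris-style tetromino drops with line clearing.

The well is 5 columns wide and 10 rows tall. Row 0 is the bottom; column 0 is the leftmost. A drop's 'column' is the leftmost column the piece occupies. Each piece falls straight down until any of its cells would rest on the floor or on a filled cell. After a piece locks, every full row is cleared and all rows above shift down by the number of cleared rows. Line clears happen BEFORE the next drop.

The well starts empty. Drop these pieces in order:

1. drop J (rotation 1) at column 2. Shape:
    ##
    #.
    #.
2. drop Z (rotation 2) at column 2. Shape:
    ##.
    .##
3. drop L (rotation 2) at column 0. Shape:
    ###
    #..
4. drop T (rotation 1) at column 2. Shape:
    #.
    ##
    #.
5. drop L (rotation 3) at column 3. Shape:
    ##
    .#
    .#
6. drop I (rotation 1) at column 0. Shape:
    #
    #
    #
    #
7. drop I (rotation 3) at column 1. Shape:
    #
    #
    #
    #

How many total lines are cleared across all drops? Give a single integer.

Drop 1: J rot1 at col 2 lands with bottom-row=0; cleared 0 line(s) (total 0); column heights now [0 0 3 3 0], max=3
Drop 2: Z rot2 at col 2 lands with bottom-row=3; cleared 0 line(s) (total 0); column heights now [0 0 5 5 4], max=5
Drop 3: L rot2 at col 0 lands with bottom-row=4; cleared 0 line(s) (total 0); column heights now [6 6 6 5 4], max=6
Drop 4: T rot1 at col 2 lands with bottom-row=6; cleared 0 line(s) (total 0); column heights now [6 6 9 8 4], max=9
Drop 5: L rot3 at col 3 lands with bottom-row=6; cleared 0 line(s) (total 0); column heights now [6 6 9 9 9], max=9
Drop 6: I rot1 at col 0 lands with bottom-row=6; cleared 0 line(s) (total 0); column heights now [10 6 9 9 9], max=10
Drop 7: I rot3 at col 1 lands with bottom-row=6; cleared 2 line(s) (total 2); column heights now [8 8 7 5 7], max=8

Answer: 2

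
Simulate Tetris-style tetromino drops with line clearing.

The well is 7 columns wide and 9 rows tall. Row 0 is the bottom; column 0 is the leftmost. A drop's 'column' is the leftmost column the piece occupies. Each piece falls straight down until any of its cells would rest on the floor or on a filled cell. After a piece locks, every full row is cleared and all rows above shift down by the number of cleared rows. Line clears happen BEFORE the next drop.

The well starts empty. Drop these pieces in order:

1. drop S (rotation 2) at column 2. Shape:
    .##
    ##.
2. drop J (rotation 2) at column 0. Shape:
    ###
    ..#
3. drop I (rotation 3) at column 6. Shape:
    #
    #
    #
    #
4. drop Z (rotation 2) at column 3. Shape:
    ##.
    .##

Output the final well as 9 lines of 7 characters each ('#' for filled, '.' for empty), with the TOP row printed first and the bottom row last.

Drop 1: S rot2 at col 2 lands with bottom-row=0; cleared 0 line(s) (total 0); column heights now [0 0 1 2 2 0 0], max=2
Drop 2: J rot2 at col 0 lands with bottom-row=1; cleared 0 line(s) (total 0); column heights now [3 3 3 2 2 0 0], max=3
Drop 3: I rot3 at col 6 lands with bottom-row=0; cleared 0 line(s) (total 0); column heights now [3 3 3 2 2 0 4], max=4
Drop 4: Z rot2 at col 3 lands with bottom-row=2; cleared 0 line(s) (total 0); column heights now [3 3 3 4 4 3 4], max=4

Answer: .......
.......
.......
.......
.......
...##.#
###.###
..###.#
..##..#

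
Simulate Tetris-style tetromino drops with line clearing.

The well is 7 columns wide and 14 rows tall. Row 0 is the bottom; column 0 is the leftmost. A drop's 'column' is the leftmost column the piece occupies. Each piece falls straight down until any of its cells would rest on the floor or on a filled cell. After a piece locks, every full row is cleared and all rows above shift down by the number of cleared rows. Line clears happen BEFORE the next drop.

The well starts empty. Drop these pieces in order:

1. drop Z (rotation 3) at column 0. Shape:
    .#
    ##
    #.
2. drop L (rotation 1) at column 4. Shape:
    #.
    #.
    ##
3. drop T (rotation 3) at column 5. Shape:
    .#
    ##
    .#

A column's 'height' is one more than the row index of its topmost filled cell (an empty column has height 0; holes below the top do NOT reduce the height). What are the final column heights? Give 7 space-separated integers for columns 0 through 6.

Answer: 2 3 0 0 3 2 3

Derivation:
Drop 1: Z rot3 at col 0 lands with bottom-row=0; cleared 0 line(s) (total 0); column heights now [2 3 0 0 0 0 0], max=3
Drop 2: L rot1 at col 4 lands with bottom-row=0; cleared 0 line(s) (total 0); column heights now [2 3 0 0 3 1 0], max=3
Drop 3: T rot3 at col 5 lands with bottom-row=0; cleared 0 line(s) (total 0); column heights now [2 3 0 0 3 2 3], max=3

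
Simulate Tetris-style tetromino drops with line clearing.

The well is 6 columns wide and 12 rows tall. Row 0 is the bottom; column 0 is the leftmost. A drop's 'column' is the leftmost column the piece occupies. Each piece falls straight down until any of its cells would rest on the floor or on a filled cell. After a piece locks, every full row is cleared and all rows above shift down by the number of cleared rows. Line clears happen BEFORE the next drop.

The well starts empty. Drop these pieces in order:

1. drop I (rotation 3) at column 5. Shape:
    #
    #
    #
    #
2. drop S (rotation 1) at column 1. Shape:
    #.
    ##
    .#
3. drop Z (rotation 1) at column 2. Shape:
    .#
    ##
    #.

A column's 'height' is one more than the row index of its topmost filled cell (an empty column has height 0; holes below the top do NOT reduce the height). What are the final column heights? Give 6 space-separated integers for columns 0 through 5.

Answer: 0 3 4 5 0 4

Derivation:
Drop 1: I rot3 at col 5 lands with bottom-row=0; cleared 0 line(s) (total 0); column heights now [0 0 0 0 0 4], max=4
Drop 2: S rot1 at col 1 lands with bottom-row=0; cleared 0 line(s) (total 0); column heights now [0 3 2 0 0 4], max=4
Drop 3: Z rot1 at col 2 lands with bottom-row=2; cleared 0 line(s) (total 0); column heights now [0 3 4 5 0 4], max=5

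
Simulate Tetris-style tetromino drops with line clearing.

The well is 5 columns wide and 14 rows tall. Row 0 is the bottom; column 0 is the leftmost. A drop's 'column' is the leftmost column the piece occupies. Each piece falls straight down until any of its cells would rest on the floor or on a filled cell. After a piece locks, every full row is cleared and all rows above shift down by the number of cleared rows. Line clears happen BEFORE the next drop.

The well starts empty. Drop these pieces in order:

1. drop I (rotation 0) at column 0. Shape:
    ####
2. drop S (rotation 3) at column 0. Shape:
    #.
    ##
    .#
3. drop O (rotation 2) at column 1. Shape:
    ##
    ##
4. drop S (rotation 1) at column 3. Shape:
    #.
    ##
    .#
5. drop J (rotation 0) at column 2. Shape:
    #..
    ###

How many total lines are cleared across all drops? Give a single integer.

Answer: 1

Derivation:
Drop 1: I rot0 at col 0 lands with bottom-row=0; cleared 0 line(s) (total 0); column heights now [1 1 1 1 0], max=1
Drop 2: S rot3 at col 0 lands with bottom-row=1; cleared 0 line(s) (total 0); column heights now [4 3 1 1 0], max=4
Drop 3: O rot2 at col 1 lands with bottom-row=3; cleared 0 line(s) (total 0); column heights now [4 5 5 1 0], max=5
Drop 4: S rot1 at col 3 lands with bottom-row=0; cleared 1 line(s) (total 1); column heights now [3 4 4 2 1], max=4
Drop 5: J rot0 at col 2 lands with bottom-row=4; cleared 0 line(s) (total 1); column heights now [3 4 6 5 5], max=6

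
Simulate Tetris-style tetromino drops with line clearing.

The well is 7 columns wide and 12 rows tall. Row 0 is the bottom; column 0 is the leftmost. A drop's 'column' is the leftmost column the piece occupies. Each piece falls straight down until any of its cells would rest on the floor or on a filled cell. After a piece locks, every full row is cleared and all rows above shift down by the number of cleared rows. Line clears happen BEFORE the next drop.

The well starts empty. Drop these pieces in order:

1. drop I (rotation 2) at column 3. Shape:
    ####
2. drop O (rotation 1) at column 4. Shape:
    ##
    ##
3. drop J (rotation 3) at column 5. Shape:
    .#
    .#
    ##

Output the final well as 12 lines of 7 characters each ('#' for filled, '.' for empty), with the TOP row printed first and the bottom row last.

Drop 1: I rot2 at col 3 lands with bottom-row=0; cleared 0 line(s) (total 0); column heights now [0 0 0 1 1 1 1], max=1
Drop 2: O rot1 at col 4 lands with bottom-row=1; cleared 0 line(s) (total 0); column heights now [0 0 0 1 3 3 1], max=3
Drop 3: J rot3 at col 5 lands with bottom-row=3; cleared 0 line(s) (total 0); column heights now [0 0 0 1 3 4 6], max=6

Answer: .......
.......
.......
.......
.......
.......
......#
......#
.....##
....##.
....##.
...####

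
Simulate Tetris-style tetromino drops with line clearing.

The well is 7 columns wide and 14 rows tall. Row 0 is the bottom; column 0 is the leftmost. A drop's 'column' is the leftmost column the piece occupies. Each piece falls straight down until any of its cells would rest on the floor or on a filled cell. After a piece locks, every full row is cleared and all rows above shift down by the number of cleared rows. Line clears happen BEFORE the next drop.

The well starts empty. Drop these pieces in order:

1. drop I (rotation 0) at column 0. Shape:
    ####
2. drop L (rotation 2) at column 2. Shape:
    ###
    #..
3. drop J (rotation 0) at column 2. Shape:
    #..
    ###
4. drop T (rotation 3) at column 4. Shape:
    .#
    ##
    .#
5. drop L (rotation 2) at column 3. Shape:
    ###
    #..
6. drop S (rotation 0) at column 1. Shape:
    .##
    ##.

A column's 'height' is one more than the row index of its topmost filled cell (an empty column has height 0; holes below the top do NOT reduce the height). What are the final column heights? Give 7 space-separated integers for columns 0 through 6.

Answer: 1 7 8 8 7 7 0

Derivation:
Drop 1: I rot0 at col 0 lands with bottom-row=0; cleared 0 line(s) (total 0); column heights now [1 1 1 1 0 0 0], max=1
Drop 2: L rot2 at col 2 lands with bottom-row=1; cleared 0 line(s) (total 0); column heights now [1 1 3 3 3 0 0], max=3
Drop 3: J rot0 at col 2 lands with bottom-row=3; cleared 0 line(s) (total 0); column heights now [1 1 5 4 4 0 0], max=5
Drop 4: T rot3 at col 4 lands with bottom-row=3; cleared 0 line(s) (total 0); column heights now [1 1 5 4 5 6 0], max=6
Drop 5: L rot2 at col 3 lands with bottom-row=5; cleared 0 line(s) (total 0); column heights now [1 1 5 7 7 7 0], max=7
Drop 6: S rot0 at col 1 lands with bottom-row=6; cleared 0 line(s) (total 0); column heights now [1 7 8 8 7 7 0], max=8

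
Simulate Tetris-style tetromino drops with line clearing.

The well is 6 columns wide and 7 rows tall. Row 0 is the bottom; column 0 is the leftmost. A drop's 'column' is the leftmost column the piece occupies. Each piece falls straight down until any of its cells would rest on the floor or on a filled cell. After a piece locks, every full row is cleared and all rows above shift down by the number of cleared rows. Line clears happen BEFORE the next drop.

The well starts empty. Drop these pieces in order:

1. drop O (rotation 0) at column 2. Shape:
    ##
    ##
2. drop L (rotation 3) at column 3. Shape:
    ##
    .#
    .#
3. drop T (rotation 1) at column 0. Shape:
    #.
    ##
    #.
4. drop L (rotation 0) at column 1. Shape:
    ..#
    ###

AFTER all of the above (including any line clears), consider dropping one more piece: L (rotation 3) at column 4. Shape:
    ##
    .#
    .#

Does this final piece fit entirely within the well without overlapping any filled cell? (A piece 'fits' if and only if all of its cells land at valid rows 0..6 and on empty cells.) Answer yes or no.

Drop 1: O rot0 at col 2 lands with bottom-row=0; cleared 0 line(s) (total 0); column heights now [0 0 2 2 0 0], max=2
Drop 2: L rot3 at col 3 lands with bottom-row=0; cleared 0 line(s) (total 0); column heights now [0 0 2 3 3 0], max=3
Drop 3: T rot1 at col 0 lands with bottom-row=0; cleared 0 line(s) (total 0); column heights now [3 2 2 3 3 0], max=3
Drop 4: L rot0 at col 1 lands with bottom-row=3; cleared 0 line(s) (total 0); column heights now [3 4 4 5 3 0], max=5
Test piece L rot3 at col 4 (width 2): heights before test = [3 4 4 5 3 0]; fits = True

Answer: yes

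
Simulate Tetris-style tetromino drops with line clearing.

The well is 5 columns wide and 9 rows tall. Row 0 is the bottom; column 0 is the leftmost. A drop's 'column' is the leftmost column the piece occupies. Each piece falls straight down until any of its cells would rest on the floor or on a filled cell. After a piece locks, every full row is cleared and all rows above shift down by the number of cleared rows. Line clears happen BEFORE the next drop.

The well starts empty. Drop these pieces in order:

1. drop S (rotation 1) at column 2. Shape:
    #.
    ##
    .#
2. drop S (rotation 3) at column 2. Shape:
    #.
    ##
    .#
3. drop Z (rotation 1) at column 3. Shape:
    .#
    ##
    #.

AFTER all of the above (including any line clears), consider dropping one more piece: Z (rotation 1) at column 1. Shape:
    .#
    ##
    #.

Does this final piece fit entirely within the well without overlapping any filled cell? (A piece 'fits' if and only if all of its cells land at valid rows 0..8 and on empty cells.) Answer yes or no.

Drop 1: S rot1 at col 2 lands with bottom-row=0; cleared 0 line(s) (total 0); column heights now [0 0 3 2 0], max=3
Drop 2: S rot3 at col 2 lands with bottom-row=2; cleared 0 line(s) (total 0); column heights now [0 0 5 4 0], max=5
Drop 3: Z rot1 at col 3 lands with bottom-row=4; cleared 0 line(s) (total 0); column heights now [0 0 5 6 7], max=7
Test piece Z rot1 at col 1 (width 2): heights before test = [0 0 5 6 7]; fits = True

Answer: yes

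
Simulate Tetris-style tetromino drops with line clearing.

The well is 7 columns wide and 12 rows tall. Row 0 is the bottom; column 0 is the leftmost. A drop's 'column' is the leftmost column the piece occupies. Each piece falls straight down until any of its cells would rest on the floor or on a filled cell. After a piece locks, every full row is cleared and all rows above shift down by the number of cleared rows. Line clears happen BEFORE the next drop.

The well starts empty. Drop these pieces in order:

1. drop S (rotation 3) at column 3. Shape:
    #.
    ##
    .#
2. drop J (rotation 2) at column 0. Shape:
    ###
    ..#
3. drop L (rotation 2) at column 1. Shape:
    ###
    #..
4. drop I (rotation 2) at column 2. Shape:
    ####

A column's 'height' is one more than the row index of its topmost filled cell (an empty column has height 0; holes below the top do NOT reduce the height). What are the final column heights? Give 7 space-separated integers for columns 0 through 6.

Answer: 2 4 5 5 5 5 0

Derivation:
Drop 1: S rot3 at col 3 lands with bottom-row=0; cleared 0 line(s) (total 0); column heights now [0 0 0 3 2 0 0], max=3
Drop 2: J rot2 at col 0 lands with bottom-row=0; cleared 0 line(s) (total 0); column heights now [2 2 2 3 2 0 0], max=3
Drop 3: L rot2 at col 1 lands with bottom-row=2; cleared 0 line(s) (total 0); column heights now [2 4 4 4 2 0 0], max=4
Drop 4: I rot2 at col 2 lands with bottom-row=4; cleared 0 line(s) (total 0); column heights now [2 4 5 5 5 5 0], max=5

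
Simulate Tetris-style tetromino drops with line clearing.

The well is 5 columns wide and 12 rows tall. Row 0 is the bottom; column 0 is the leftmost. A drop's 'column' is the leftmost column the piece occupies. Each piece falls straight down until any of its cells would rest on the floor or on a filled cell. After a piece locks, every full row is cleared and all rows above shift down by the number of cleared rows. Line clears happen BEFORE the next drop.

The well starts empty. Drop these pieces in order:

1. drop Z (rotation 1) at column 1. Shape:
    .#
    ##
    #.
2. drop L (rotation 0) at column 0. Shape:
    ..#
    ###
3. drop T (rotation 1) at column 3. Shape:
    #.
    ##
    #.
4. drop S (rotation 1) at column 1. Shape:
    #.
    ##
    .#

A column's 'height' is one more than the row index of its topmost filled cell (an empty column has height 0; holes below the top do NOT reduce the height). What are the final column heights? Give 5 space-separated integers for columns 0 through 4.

Drop 1: Z rot1 at col 1 lands with bottom-row=0; cleared 0 line(s) (total 0); column heights now [0 2 3 0 0], max=3
Drop 2: L rot0 at col 0 lands with bottom-row=3; cleared 0 line(s) (total 0); column heights now [4 4 5 0 0], max=5
Drop 3: T rot1 at col 3 lands with bottom-row=0; cleared 0 line(s) (total 0); column heights now [4 4 5 3 2], max=5
Drop 4: S rot1 at col 1 lands with bottom-row=5; cleared 0 line(s) (total 0); column heights now [4 8 7 3 2], max=8

Answer: 4 8 7 3 2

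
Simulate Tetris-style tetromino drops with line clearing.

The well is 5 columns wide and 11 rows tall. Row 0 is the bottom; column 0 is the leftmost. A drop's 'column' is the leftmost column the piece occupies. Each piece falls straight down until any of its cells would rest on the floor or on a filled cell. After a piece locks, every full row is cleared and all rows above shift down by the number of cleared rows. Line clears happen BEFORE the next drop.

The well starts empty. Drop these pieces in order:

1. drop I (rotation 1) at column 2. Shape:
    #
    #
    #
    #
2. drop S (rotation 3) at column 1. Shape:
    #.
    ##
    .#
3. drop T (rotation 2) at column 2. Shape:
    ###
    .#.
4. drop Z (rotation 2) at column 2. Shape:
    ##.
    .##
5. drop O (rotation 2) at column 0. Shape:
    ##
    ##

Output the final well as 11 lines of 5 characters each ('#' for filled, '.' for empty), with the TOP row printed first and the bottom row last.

Drop 1: I rot1 at col 2 lands with bottom-row=0; cleared 0 line(s) (total 0); column heights now [0 0 4 0 0], max=4
Drop 2: S rot3 at col 1 lands with bottom-row=4; cleared 0 line(s) (total 0); column heights now [0 7 6 0 0], max=7
Drop 3: T rot2 at col 2 lands with bottom-row=5; cleared 0 line(s) (total 0); column heights now [0 7 7 7 7], max=7
Drop 4: Z rot2 at col 2 lands with bottom-row=7; cleared 0 line(s) (total 0); column heights now [0 7 9 9 8], max=9
Drop 5: O rot2 at col 0 lands with bottom-row=7; cleared 0 line(s) (total 0); column heights now [9 9 9 9 8], max=9

Answer: .....
.....
####.
##.##
.####
.###.
..#..
..#..
..#..
..#..
..#..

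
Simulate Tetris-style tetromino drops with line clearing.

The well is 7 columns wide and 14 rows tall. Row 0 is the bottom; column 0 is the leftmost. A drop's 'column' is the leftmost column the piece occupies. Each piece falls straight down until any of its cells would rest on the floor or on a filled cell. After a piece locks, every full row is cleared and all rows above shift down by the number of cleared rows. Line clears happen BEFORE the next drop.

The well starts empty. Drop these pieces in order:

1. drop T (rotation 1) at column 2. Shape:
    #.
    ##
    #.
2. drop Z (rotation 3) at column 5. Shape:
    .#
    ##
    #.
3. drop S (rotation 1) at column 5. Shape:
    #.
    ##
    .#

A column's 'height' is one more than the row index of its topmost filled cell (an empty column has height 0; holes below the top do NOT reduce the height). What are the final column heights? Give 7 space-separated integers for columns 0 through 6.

Drop 1: T rot1 at col 2 lands with bottom-row=0; cleared 0 line(s) (total 0); column heights now [0 0 3 2 0 0 0], max=3
Drop 2: Z rot3 at col 5 lands with bottom-row=0; cleared 0 line(s) (total 0); column heights now [0 0 3 2 0 2 3], max=3
Drop 3: S rot1 at col 5 lands with bottom-row=3; cleared 0 line(s) (total 0); column heights now [0 0 3 2 0 6 5], max=6

Answer: 0 0 3 2 0 6 5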